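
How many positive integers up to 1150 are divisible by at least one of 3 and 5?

Multiples of 3: 383. Multiples of 5: 230. Of both (lcm=15): 76.
By inclusion-exclusion: 383 + 230 - 76.

Final answer: 537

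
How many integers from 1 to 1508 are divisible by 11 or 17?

Multiples of 11: 137. Multiples of 17: 88. Of both (lcm=187): 8.
By inclusion-exclusion: 137 + 88 - 8.

Final answer: 217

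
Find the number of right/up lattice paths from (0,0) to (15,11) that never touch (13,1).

Total paths to (15,11): C(26,11) = 7726160.
Paths through (13,1): C(14,1) x C(12,10) = 924.
Avoiding (13,1): 7726160 - 924.

Final answer: 7725236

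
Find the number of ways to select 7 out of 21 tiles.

C(21,7) = 21!/(7! x 14!).

Final answer: \binom{21}{7} = 116280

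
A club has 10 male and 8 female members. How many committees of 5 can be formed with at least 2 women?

Sum over valid woman counts:
C(8,2)C(10,3) = 3360
C(8,3)C(10,2) = 2520
C(8,4)C(10,1) = 700
C(8,5)C(10,0) = 56
Total: 3360 + 2520 + 700 + 56.

Final answer: 6636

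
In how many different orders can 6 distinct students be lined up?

The number of ways to arrange 6 distinct objects is 6!.

Final answer: 6! = 720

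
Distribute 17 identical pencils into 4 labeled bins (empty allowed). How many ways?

Stars and bars: C(n+k-1, k-1) = C(20,3).

Final answer: C(20,3) = 1140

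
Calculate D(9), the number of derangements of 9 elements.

Derangements satisfy D(n) = (n-1)(D(n-1) + D(n-2)), starting from D(0)=1, D(1)=0.
D(2) = 1 x (0 + 1) = 1
D(3) = 2 x (1 + 0) = 2
D(4) = 3 x (2 + 1) = 9
D(5) = 4 x (9 + 2) = 44
D(6) = 5 x (44 + 9) = 265
D(7) = 6 x (265 + 44) = 1854
D(8) = 7 x (1854 + 265) = 14833
D(9) = 8 x (D(8) + D(7)) = 8 x (14833 + 1854)

Final answer: D(9) = 133496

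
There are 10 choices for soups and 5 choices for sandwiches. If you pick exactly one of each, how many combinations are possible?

By the multiplication principle: 10 x 5.

Final answer: 50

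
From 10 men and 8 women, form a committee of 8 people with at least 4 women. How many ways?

Sum over valid woman counts:
C(8,4)C(10,4) = 14700
C(8,5)C(10,3) = 6720
C(8,6)C(10,2) = 1260
C(8,7)C(10,1) = 80
C(8,8)C(10,0) = 1
Total: 14700 + 6720 + 1260 + 80 + 1.

Final answer: 22761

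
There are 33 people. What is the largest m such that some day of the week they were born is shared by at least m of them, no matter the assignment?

There are 7 possible values for day of the week they were born. With 33 people and 7 categories, by pigeonhole: ceiling(33/7).

Final answer: 5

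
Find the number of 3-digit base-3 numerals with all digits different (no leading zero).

First digit: 2 (nonzero). Second: 2 (not first). Third: 1, etc.
Total: 2 x 2 x 1.

Final answer: 4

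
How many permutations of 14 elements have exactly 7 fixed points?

Choose which 7 elements are fixed: C(14,7) = 3432.
Derange the remaining 7 using D(j) = (j-1)(D(j-1) + D(j-2)), D(0)=1, D(1)=0: D(2)=1, D(3)=2, D(4)=9, D(5)=44, D(6)=265, D(7)=1854.
Total: 3432 x 1854.

Final answer: C(14,7) D(7) = 6362928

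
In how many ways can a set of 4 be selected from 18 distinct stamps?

C(18,4) = 18!/(4! x 14!).

Final answer: \binom{18}{4} = 3060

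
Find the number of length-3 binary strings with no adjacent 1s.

Let a(n) count valid strings. If the last bit is 0 the prefix is any valid string of length n-1; if it is 1 the string must end in 01 with a valid prefix of length n-2. So a(n) = a(n-1) + a(n-2), a(1)=2, a(2)=3.
Iterating the recurrence: a(1)=2, a(2)=3, a(3)=5.

Final answer: 5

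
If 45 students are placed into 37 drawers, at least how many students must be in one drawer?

By the pigeonhole principle: ceiling(45/37).

Final answer: 2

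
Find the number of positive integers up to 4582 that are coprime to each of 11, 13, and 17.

|div by 11|=416, |div by 13|=352, |div by 17|=269.
|div by 11&13|=32, |div by 11&17|=24, |div by 13&17|=20, |div by all|=1.
By inclusion-exclusion, divisible by at least one: 416+352+269-32-24-20+1 = 962.
Not divisible by any: 4582 - 962.

Final answer: 3620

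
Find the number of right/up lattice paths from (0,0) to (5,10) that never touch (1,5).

Total paths to (5,10): C(15,10) = 3003.
Paths through (1,5): C(6,5) x C(9,5) = 756.
Avoiding (1,5): 3003 - 756.

Final answer: 2247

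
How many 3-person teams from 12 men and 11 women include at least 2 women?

Sum over valid woman counts:
C(11,2)C(12,1) = 660
C(11,3)C(12,0) = 165
Total: 660 + 165.

Final answer: 825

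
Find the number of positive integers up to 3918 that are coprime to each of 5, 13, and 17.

|div by 5|=783, |div by 13|=301, |div by 17|=230.
|div by 5&13|=60, |div by 5&17|=46, |div by 13&17|=17, |div by all|=3.
By inclusion-exclusion, divisible by at least one: 783+301+230-60-46-17+3 = 1194.
Not divisible by any: 3918 - 1194.

Final answer: 2724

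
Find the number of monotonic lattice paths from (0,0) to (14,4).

Each path has 14 right steps and 4 up steps in some order (18 steps total).
Choose which 4 of the 18 steps are up: C(18,4).

Final answer: C(18,4) = 3060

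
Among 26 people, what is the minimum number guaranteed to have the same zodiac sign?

There are 12 possible values for zodiac sign. With 26 people and 12 categories, by pigeonhole: ceiling(26/12).

Final answer: 3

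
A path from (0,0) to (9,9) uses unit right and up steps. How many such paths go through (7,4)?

Paths (0,0)->(7,4): C(11,4) = 330.
Paths (7,4)->(9,9): C(7,5) = 21.
By multiplication principle: 330 x 21.

Final answer: 6930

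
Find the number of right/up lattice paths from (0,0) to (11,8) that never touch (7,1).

Total paths to (11,8): C(19,8) = 75582.
Paths through (7,1): C(8,1) x C(11,7) = 2640.
Avoiding (7,1): 75582 - 2640.

Final answer: 72942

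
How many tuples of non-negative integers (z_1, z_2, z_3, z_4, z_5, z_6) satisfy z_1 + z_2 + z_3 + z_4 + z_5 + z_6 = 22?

Stars and bars with 22 stars and 5 bars:
C(22+6-1, 6-1) = C(27,5).

Final answer: C(27,5) = 80730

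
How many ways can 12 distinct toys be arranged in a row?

The number of ways to arrange 12 distinct objects is 12!.

Final answer: 12! = 479001600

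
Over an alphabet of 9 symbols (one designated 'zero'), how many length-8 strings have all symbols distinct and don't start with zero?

The leading digit has 8 choices (anything but zero); the next has 8 (anything but the first), then 7, and so on, one fewer each time.
Total: 8 x 8 x 7 x 6 x 5 x 4 x 3 x 2.

Final answer: 322560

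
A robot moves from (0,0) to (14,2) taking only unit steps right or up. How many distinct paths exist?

Each path has 14 right steps and 2 up steps in some order (16 steps total).
Choose which 2 of the 16 steps are up: C(16,2).

Final answer: C(16,2) = 120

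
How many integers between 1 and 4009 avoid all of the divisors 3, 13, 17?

|div by 3|=1336, |div by 13|=308, |div by 17|=235.
|div by 3&13|=102, |div by 3&17|=78, |div by 13&17|=18, |div by all|=6.
By inclusion-exclusion, divisible by at least one: 1336+308+235-102-78-18+6 = 1687.
Not divisible by any: 4009 - 1687.

Final answer: 2322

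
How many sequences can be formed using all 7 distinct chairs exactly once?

The number of ways to arrange 7 distinct objects is 7!.

Final answer: 7! = 5040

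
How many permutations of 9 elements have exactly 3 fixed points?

Choose which 3 elements are fixed: C(9,3) = 84.
Derange the remaining 6 using D(j) = (j-1)(D(j-1) + D(j-2)), D(0)=1, D(1)=0: D(2)=1, D(3)=2, D(4)=9, D(5)=44, D(6)=265.
Total: 84 x 265.

Final answer: C(9,3) D(6) = 22260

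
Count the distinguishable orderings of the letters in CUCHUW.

Letters (C:2, H:1, U:2, W:1). Total letters: 6.
Permutations = 6!/(2! x 2!).

Final answer: 180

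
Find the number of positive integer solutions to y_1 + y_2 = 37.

Substitute y'_i = y_i - 1 (so y'_i >= 0). Then sum y'_i = 37 - 2 = 35.
Stars and bars: C(35+2-1, 2-1) = C(36,1).

Final answer: C(36,1) = 36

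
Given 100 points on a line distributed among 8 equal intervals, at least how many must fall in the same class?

By pigeonhole with 100 objects and 8 categories: ceiling(100/8).

Final answer: 13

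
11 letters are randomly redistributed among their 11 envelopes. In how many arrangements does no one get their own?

D(n) = (n-1)(D(n-1) + D(n-2)), D(0)=1, D(1)=0.
D(2) = 1 x (0 + 1) = 1
D(3) = 2 x (1 + 0) = 2
D(4) = 3 x (2 + 1) = 9
D(5) = 4 x (9 + 2) = 44
D(6) = 5 x (44 + 9) = 265
D(7) = 6 x (265 + 44) = 1854
D(8) = 7 x (1854 + 265) = 14833
D(9) = 8 x (14833 + 1854) = 133496
D(10) = 9 x (133496 + 14833) = 1334961
D(11) = 10 x (D(10) + D(9)) = 10 x (1334961 + 133496)

Final answer: D(11) = 14684570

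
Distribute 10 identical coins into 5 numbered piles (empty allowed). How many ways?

Stars and bars: C(n+k-1, k-1) = C(14,4).

Final answer: C(14,4) = 1001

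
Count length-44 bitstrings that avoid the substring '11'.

Let a(n) count valid strings. If the last bit is 0 the prefix is any valid string of length n-1; if it is 1 the string must end in 01 with a valid prefix of length n-2. So a(n) = a(n-1) + a(n-2), a(1)=2, a(2)=3.
Iterating the recurrence: a(1)=2, a(2)=3, a(3)=5, a(4)=8, a(5)=13, a(6)=21, a(7)=34, a(8)=55, a(9)=89, a(10)=144, a(11)=233, a(12)=377, a(13)=610, a(14)=987, a(15)=1597, a(16)=2584, a(17)=4181, a(18)=6765, a(19)=10946, a(20)=17711, a(21)=28657, a(22)=46368, a(23)=75025, a(24)=121393, a(25)=196418, a(26)=317811, a(27)=514229, a(28)=832040, a(29)=1346269, a(30)=2178309, a(31)=3524578, a(32)=5702887, a(33)=9227465, a(34)=14930352, a(35)=24157817, a(36)=39088169, a(37)=63245986, a(38)=102334155, a(39)=165580141, a(40)=267914296, a(41)=433494437, a(42)=701408733, a(43)=1134903170, a(44)=1836311903.

Final answer: 1836311903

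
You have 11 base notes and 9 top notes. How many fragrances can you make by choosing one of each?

By the multiplication principle: 11 x 9.

Final answer: 99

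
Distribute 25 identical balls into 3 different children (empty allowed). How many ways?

Stars and bars: C(n+k-1, k-1) = C(27,2).

Final answer: C(27,2) = 351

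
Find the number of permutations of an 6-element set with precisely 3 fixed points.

Choose which 3 elements are fixed: C(6,3) = 20.
Derange the remaining 3 using D(j) = (j-1)(D(j-1) + D(j-2)), D(0)=1, D(1)=0: D(2)=1, D(3)=2.
Total: 20 x 2.

Final answer: C(6,3) D(3) = 40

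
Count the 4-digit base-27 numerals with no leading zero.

These are the integers in [27^3, 27^4), so the count is 27^4 - 27^3 = 26 x 27^3.

Final answer: 511758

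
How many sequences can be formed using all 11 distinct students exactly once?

The number of ways to arrange 11 distinct objects is 11!.

Final answer: 11! = 39916800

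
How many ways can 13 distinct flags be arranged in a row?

The number of ways to arrange 13 distinct objects is 13!.

Final answer: 13! = 6227020800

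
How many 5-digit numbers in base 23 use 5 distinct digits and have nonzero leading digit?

The leading digit has 22 choices (anything but zero); the next has 22 (anything but the first), then 21, and so on, one fewer each time.
Total: 22 x 22 x 21 x 20 x 19.

Final answer: 3862320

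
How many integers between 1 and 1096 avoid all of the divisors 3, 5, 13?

|div by 3|=365, |div by 5|=219, |div by 13|=84.
|div by 3&5|=73, |div by 3&13|=28, |div by 5&13|=16, |div by all|=5.
By inclusion-exclusion, divisible by at least one: 365+219+84-73-28-16+5 = 556.
Not divisible by any: 1096 - 556.

Final answer: 540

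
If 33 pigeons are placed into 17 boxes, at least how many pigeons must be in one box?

By the pigeonhole principle: ceiling(33/17).

Final answer: 2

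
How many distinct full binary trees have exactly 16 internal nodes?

This is counted by the nth Catalan number C_n. Here n = 16.
C_n = C(2n,n) - C(2n,n+1), so C_{16} = C(32,16) - C(32,17) = 601080390 - 565722720.

Final answer: C_{16} = 35357670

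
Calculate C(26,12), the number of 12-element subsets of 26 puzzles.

C(26,12) = 26!/(12! x 14!).

Final answer: \binom{26}{12} = 9657700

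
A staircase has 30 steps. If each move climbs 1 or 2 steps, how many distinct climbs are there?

Let f(n) be the number of climbs. Removing the last move (1 or 2 steps) gives f(n) = f(n-1) + f(n-2); base cases f(1)=1, f(2)=2.
Computing successive values: f(1)=1, f(2)=2, f(3)=3, f(4)=5, f(5)=8, f(6)=13, f(7)=21, f(8)=34, f(9)=55, f(10)=89, f(11)=144, f(12)=233, f(13)=377, f(14)=610, f(15)=987, f(16)=1597, f(17)=2584, f(18)=4181, f(19)=6765, f(20)=10946, f(21)=17711, f(22)=28657, f(23)=46368, f(24)=75025, f(25)=121393, f(26)=196418, f(27)=317811, f(28)=514229, f(29)=832040, f(30)=1346269.

Final answer: 1346269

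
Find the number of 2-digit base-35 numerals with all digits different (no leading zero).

The leading digit has 34 choices (anything but zero); the next has 34 (anything but the first), then 33, and so on, one fewer each time.
Total: 34 x 34.

Final answer: 1156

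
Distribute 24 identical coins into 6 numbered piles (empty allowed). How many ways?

Stars and bars: C(n+k-1, k-1) = C(29,5).

Final answer: C(29,5) = 118755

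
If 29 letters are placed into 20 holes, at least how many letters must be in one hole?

By the pigeonhole principle: ceiling(29/20).

Final answer: 2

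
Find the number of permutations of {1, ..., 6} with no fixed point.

Use the recurrence D(n) = (n-1)(D(n-1) + D(n-2)) with D(0)=1, D(1)=0.
D(2) = 1 x (0 + 1) = 1
D(3) = 2 x (1 + 0) = 2
D(4) = 3 x (2 + 1) = 9
D(5) = 4 x (9 + 2) = 44
D(6) = 5 x (D(5) + D(4)) = 5 x (44 + 9)

Final answer: D(6) = 265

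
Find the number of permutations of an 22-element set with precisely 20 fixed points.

Choose which 20 elements are fixed: C(22,20) = 231.
Derange the remaining 2 using D(j) = (j-1)(D(j-1) + D(j-2)), D(0)=1, D(1)=0: D(2)=1.
Total: 231 x 1.

Final answer: C(22,20) D(2) = 231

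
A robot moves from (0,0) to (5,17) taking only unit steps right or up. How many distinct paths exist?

Each path has 5 right steps and 17 up steps in some order (22 steps total).
Choose which 17 of the 22 steps are up: C(22,17).

Final answer: C(22,17) = 26334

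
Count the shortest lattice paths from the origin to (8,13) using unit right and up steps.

Each path has 8 right steps and 13 up steps in some order (21 steps total).
Choose which 13 of the 21 steps are up: C(21,13).

Final answer: C(21,13) = 203490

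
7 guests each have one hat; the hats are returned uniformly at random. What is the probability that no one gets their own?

Use the recurrence D(n) = (n-1)(D(n-1) + D(n-2)) with D(0)=1, D(1)=0.
Building up: D(2)=1, D(3)=2, D(4)=9, D(5)=44, D(6)=265, D(7)=1854.
Total arrangements: 7! = 5040.
Probability = D(7)/7! = 103/280.

Final answer: D(7)/7! = 1854/5040 = 0.367857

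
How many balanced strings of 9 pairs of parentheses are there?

This is counted by the nth Catalan number C_n. Here n = 9 (pairs).
C_n = C(2n,n)/(n+1), so C_{9} = C(18,9)/10 = 48620/10.

Final answer: C_{9} = 4862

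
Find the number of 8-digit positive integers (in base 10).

The leading digit cannot be 0 (9 options); the other 7 digits can be anything (10 options each).
Total: 9 x 10^7.

Final answer: 90000000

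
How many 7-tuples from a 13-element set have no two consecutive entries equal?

First character: 13 choices. Each subsequent: 12 choices (must differ from the previous one).
Total: 13 x 12^6.

Final answer: 13 x 12^{6} = 38817792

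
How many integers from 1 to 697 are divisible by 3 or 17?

Multiples of 3: 232. Multiples of 17: 41. Of both (lcm=51): 13.
By inclusion-exclusion: 232 + 41 - 13.

Final answer: 260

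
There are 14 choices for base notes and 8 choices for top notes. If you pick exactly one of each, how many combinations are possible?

By the multiplication principle: 14 x 8.

Final answer: 112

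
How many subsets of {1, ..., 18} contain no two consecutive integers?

Let a(n) count such subsets of {1, ..., n}. Either n is excluded (a(n-1) ways) or n is included, forcing n-1 out (a(n-2) ways), so a(n) = a(n-1) + a(n-2) with a(1)=2, a(2)=3.
Computing successive values: a(1)=2, a(2)=3, a(3)=5, a(4)=8, a(5)=13, a(6)=21, a(7)=34, a(8)=55, a(9)=89, a(10)=144, a(11)=233, a(12)=377, a(13)=610, a(14)=987, a(15)=1597, a(16)=2584, a(17)=4181, a(18)=6765.

Final answer: 6765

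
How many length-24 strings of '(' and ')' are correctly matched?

This is counted by the nth Catalan number C_n. Here n = 12 (pairs).
Using C_0 = 1 and C_(k+1) = C_k x 2(2k+1)/(k+2), build up term by term: C_1=1, C_2=2, C_3=5, C_4=14, C_5=42, C_6=132, C_7=429, C_8=1430, C_9=4862, C_10=16796, C_11=58786, C_12=208012.

Final answer: C_{12} = 208012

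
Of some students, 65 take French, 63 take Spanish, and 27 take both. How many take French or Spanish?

|A union B| = |A| + |B| - |A intersect B| = 65 + 63 - 27.

Final answer: 101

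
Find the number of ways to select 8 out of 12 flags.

C(12,8) = 12!/(8! x (12-8)!).

Final answer: C(12,8) = 495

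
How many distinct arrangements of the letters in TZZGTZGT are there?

Letters (G:2, T:3, Z:3). Total letters: 8.
Permutations = 8!/(3! x 3! x 2!).

Final answer: 560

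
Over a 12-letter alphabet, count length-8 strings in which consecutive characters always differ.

Let g(n) count such strings. g(1) = 12, and each valid string of length n-1 extends in 11 ways (any symbol but the last), so g(n) = 11 g(n-1).
Total: g(8) = 12 x 11^7.

Final answer: 12 x 11^{7} = 233846052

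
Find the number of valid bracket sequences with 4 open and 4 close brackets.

The structures are counted by the Catalan number C_n. Here n = 4 (pairs).
C_n = C(2n,n) - C(2n,n+1), so C_{4} = C(8,4) - C(8,5) = 70 - 56.

Final answer: C_{4} = 14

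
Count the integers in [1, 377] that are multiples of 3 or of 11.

Multiples of 3: 125. Multiples of 11: 34. Of both (lcm=33): 11.
By inclusion-exclusion: 125 + 34 - 11.

Final answer: 148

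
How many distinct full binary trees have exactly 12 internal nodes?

This is counted by the nth Catalan number C_n. Here n = 12.
C_n = (2n)!/(n!(n+1)!), so C_{12} = 24!/(12! x 13!) = C(24,12)/13 = 2704156/13.

Final answer: C_{12} = 208012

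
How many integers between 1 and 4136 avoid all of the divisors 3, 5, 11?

|div by 3|=1378, |div by 5|=827, |div by 11|=376.
|div by 3&5|=275, |div by 3&11|=125, |div by 5&11|=75, |div by all|=25.
By inclusion-exclusion, divisible by at least one: 1378+827+376-275-125-75+25 = 2131.
Not divisible by any: 4136 - 2131.

Final answer: 2005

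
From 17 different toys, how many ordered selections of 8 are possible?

P(17,8) = 17!/(17-8)! = 17!/9!.

Final answer: P(17,8) = 980179200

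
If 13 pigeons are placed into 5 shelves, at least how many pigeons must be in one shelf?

By the pigeonhole principle: ceiling(13/5).

Final answer: 3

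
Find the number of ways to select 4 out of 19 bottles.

C(19,4) = 19!/(4! x (19-4)!).

Final answer: C(19,4) = 3876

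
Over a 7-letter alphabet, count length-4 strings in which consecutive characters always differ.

First character: 7 choices. Each subsequent: 6 choices (must differ from the previous one).
Total: 7 x 6^3.

Final answer: 7 x 6^{3} = 1512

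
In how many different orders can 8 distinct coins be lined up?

The number of ways to arrange 8 distinct objects is 8!.

Final answer: 8! = 40320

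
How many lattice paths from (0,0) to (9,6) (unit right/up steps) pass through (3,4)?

Paths (0,0)->(3,4): C(7,4) = 35.
Paths (3,4)->(9,6): C(8,2) = 28.
By multiplication principle: 35 x 28.

Final answer: 980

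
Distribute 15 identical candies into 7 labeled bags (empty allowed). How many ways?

Stars and bars: C(n+k-1, k-1) = C(21,6).

Final answer: C(21,6) = 54264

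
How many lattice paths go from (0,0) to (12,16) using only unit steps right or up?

Each path has 12 right steps and 16 up steps in some order (28 steps total).
Choose which 16 of the 28 steps are up: C(28,16).

Final answer: C(28,16) = 30421755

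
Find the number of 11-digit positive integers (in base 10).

The leading digit cannot be 0 (9 options); the other 10 digits can be anything (10 options each).
Total: 9 x 10^10.

Final answer: 90000000000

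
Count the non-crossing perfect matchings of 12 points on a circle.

The structures are counted by the Catalan number C_n. Here n = 12/2 = 6.
C_n = C(2n,n)/(n+1), so C_{6} = C(12,6)/7 = 924/7.

Final answer: C_{6} = 132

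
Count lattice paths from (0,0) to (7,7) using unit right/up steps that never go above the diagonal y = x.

Total monotonic paths to (7,7): C(14,7) = 3432.
Paths that cross above y=x (reflection bijection): C(14,8) = 3003.
Valid Dyck paths: 3432 - 3003.
(This is the Catalan number C_{7}.)

Final answer: C_{7} = 429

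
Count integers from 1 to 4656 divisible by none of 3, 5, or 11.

|div by 3|=1552, |div by 5|=931, |div by 11|=423.
|div by 3&5|=310, |div by 3&11|=141, |div by 5&11|=84, |div by all|=28.
By inclusion-exclusion, divisible by at least one: 1552+931+423-310-141-84+28 = 2399.
Not divisible by any: 4656 - 2399.

Final answer: 2257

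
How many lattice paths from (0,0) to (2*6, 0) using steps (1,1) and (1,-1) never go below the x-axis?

Total monotonic paths to (6,6): C(12,6) = 924.
Paths that cross above y=x (reflection bijection): C(12,7) = 792.
Valid Dyck paths: 924 - 792.
(These counts are the Catalan numbers.)

Final answer: C_{6} = 132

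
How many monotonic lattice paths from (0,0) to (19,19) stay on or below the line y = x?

Total monotonic paths to (19,19): C(38,19) = 35345263800.
By the reflection principle, paths that go above the diagonal number C(38,20) = 33578000610.
Valid Dyck paths: 35345263800 - 33578000610.
(These counts are the Catalan numbers.)

Final answer: C_{19} = 1767263190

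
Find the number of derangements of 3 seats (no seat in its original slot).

Use the recurrence D(n) = (n-1)(D(n-1) + D(n-2)) with D(0)=1, D(1)=0.
D(2) = 1 x (0 + 1) = 1
D(3) = 2 x (D(2) + D(1)) = 2 x (1 + 0)

Final answer: D(3) = 2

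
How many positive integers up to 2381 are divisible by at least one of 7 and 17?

Multiples of 7: 340. Multiples of 17: 140. Of both (lcm=119): 20.
By inclusion-exclusion: 340 + 140 - 20.

Final answer: 460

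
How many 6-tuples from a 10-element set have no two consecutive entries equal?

First character: 10 choices. Each subsequent: 9 choices (must differ from the previous one).
Total: 10 x 9^5.

Final answer: 10 x 9^{5} = 590490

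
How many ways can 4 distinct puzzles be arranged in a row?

The number of ways to arrange 4 distinct objects is 4!.

Final answer: 4! = 24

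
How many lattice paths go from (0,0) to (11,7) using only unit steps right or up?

Each path has 11 right steps and 7 up steps in some order (18 steps total).
Choose which 7 of the 18 steps are up: C(18,7).

Final answer: C(18,7) = 31824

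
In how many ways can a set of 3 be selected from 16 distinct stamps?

C(16,3) = 16!/(3! x 13!).

Final answer: \binom{16}{3} = 560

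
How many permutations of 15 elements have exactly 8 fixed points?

Choose which 8 elements are fixed: C(15,8) = 6435.
Derange the remaining 7 using D(j) = (j-1)(D(j-1) + D(j-2)), D(0)=1, D(1)=0: D(2)=1, D(3)=2, D(4)=9, D(5)=44, D(6)=265, D(7)=1854.
Total: 6435 x 1854.

Final answer: C(15,8) D(7) = 11930490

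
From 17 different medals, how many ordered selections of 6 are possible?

P(17,6) = 17!/(17-6)! = 17!/11!.

Final answer: P(17,6) = 8910720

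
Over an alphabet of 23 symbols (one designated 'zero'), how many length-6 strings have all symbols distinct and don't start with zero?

The leading digit has 22 choices (anything but zero); the next has 22 (anything but the first), then 21, and so on, one fewer each time.
Total: 22 x 22 x 21 x 20 x 19 x 18.

Final answer: 69521760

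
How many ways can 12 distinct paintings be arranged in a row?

The number of ways to arrange 12 distinct objects is 12!.

Final answer: 12! = 479001600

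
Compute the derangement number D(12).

D(n) = (n-1)(D(n-1) + D(n-2)), D(0)=1, D(1)=0.
D(2) = 1 x (0 + 1) = 1
D(3) = 2 x (1 + 0) = 2
D(4) = 3 x (2 + 1) = 9
D(5) = 4 x (9 + 2) = 44
D(6) = 5 x (44 + 9) = 265
D(7) = 6 x (265 + 44) = 1854
D(8) = 7 x (1854 + 265) = 14833
D(9) = 8 x (14833 + 1854) = 133496
D(10) = 9 x (133496 + 14833) = 1334961
D(11) = 10 x (1334961 + 133496) = 14684570
D(12) = 11 x (D(11) + D(10)) = 11 x (14684570 + 1334961)

Final answer: D(12) = 176214841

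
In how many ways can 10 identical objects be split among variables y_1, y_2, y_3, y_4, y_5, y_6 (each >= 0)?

Stars and bars with 10 stars and 5 bars:
C(10+6-1, 6-1) = C(15,5).

Final answer: C(15,5) = 3003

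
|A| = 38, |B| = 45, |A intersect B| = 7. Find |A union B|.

|A union B| = |A| + |B| - |A intersect B| = 38 + 45 - 7.

Final answer: 76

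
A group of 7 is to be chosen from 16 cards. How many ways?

C(16,7) = 16!/(7! x 9!).

Final answer: \binom{16}{7} = 11440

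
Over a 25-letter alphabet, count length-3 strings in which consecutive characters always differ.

First character: 25 choices. Each subsequent: 24 choices (must differ from the previous one).
Total: 25 x 24^2.

Final answer: 25 x 24^{2} = 14400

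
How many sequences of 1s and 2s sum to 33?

Let f(n) count the ways. The last step is size 1 or 2, so f(n) = f(n-1) + f(n-2) with f(1)=1, f(2)=2.
Building up term by term: f(1)=1, f(2)=2, f(3)=3, f(4)=5, f(5)=8, f(6)=13, f(7)=21, f(8)=34, f(9)=55, f(10)=89, f(11)=144, f(12)=233, f(13)=377, f(14)=610, f(15)=987, f(16)=1597, f(17)=2584, f(18)=4181, f(19)=6765, f(20)=10946, f(21)=17711, f(22)=28657, f(23)=46368, f(24)=75025, f(25)=121393, f(26)=196418, f(27)=317811, f(28)=514229, f(29)=832040, f(30)=1346269, f(31)=2178309, f(32)=3524578, f(33)=5702887.

Final answer: 5702887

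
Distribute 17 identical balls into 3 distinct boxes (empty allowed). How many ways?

Stars and bars: C(n+k-1, k-1) = C(19,2).

Final answer: C(19,2) = 171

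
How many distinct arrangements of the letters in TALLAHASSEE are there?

Letters (A:3, E:2, H:1, L:2, S:2, T:1). Total letters: 11.
Permutations = 11!/(3! x 2! x 2! x 2!).

Final answer: 831600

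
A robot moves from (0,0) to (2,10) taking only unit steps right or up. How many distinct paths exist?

Each path has 2 right steps and 10 up steps in some order (12 steps total).
Choose which 10 of the 12 steps are up: C(12,10).

Final answer: C(12,10) = 66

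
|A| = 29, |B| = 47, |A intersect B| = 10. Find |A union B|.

|A union B| = |A| + |B| - |A intersect B| = 29 + 47 - 10.

Final answer: 66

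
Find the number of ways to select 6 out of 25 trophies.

C(25,6) = 25!/(6! x 19!).

Final answer: \binom{25}{6} = 177100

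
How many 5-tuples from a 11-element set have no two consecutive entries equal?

First character: 11 choices. Each subsequent: 10 choices (must differ from the previous one).
Total: 11 x 10^4.

Final answer: 11 x 10^{4} = 110000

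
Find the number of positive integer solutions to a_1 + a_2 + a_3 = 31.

Substitute a'_i = a_i - 1 (so a'_i >= 0). Then sum a'_i = 31 - 3 = 28.
Stars and bars: C(28+3-1, 3-1) = C(30,2).

Final answer: C(30,2) = 435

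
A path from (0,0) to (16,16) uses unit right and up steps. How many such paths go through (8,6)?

Paths (0,0)->(8,6): C(14,6) = 3003.
Paths (8,6)->(16,16): C(18,10) = 43758.
By multiplication principle: 3003 x 43758.

Final answer: 131405274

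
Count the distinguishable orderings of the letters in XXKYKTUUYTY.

Letters (K:2, T:2, U:2, X:2, Y:3). Total letters: 11.
Permutations = 11!/(3! x 2! x 2! x 2! x 2!).

Final answer: 415800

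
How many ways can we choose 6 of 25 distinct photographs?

C(25,6) = 25!/(6! x 19!).

Final answer: \binom{25}{6} = 177100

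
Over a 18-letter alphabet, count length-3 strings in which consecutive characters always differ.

First character: 18 choices. Each subsequent: 17 choices (must differ from the previous one).
Total: 18 x 17^2.

Final answer: 18 x 17^{2} = 5202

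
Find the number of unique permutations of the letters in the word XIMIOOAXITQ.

Letters (A:1, I:3, M:1, O:2, Q:1, T:1, X:2). Total letters: 11.
Permutations = 11!/(3! x 2! x 2!).

Final answer: 1663200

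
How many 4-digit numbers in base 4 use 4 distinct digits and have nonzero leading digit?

The leading digit has 3 choices (anything but zero); the next has 3 (anything but the first), then 2, and so on, one fewer each time.
Total: 3 x 3 x 2 x 1.

Final answer: 18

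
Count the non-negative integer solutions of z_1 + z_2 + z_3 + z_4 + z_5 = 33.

Stars and bars with 33 stars and 4 bars:
C(33+5-1, 5-1) = C(37,4).

Final answer: C(37,4) = 66045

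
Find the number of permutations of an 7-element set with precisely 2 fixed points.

Choose which 2 elements are fixed: C(7,2) = 21.
Derange the remaining 5 using D(j) = (j-1)(D(j-1) + D(j-2)), D(0)=1, D(1)=0: D(2)=1, D(3)=2, D(4)=9, D(5)=44.
Total: 21 x 44.

Final answer: C(7,2) D(5) = 924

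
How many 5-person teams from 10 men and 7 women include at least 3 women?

Sum over valid woman counts:
C(7,3)C(10,2) = 1575
C(7,4)C(10,1) = 350
C(7,5)C(10,0) = 21
Total: 1575 + 350 + 21.

Final answer: 1946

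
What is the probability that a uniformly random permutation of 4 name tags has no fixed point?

Use the recurrence D(n) = (n-1)(D(n-1) + D(n-2)) with D(0)=1, D(1)=0.
Building up: D(2)=1, D(3)=2, D(4)=9.
Total arrangements: 4! = 24.
Probability = D(4)/4! = 3/8.

Final answer: D(4)/4! = 9/24 = 0.375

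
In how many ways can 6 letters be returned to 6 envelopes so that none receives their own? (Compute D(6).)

Derangements satisfy D(n) = (n-1)(D(n-1) + D(n-2)), starting from D(0)=1, D(1)=0.
D(2) = 1 x (0 + 1) = 1
D(3) = 2 x (1 + 0) = 2
D(4) = 3 x (2 + 1) = 9
D(5) = 4 x (9 + 2) = 44
D(6) = 5 x (D(5) + D(4)) = 5 x (44 + 9)

Final answer: D(6) = 265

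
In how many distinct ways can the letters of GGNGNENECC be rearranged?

Letters (C:2, E:2, G:3, N:3). Total letters: 10.
Permutations = 10!/(3! x 3! x 2! x 2!).

Final answer: 25200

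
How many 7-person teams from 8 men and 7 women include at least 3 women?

Sum over valid woman counts:
C(7,3)C(8,4) = 2450
C(7,4)C(8,3) = 1960
C(7,5)C(8,2) = 588
C(7,6)C(8,1) = 56
C(7,7)C(8,0) = 1
Total: 2450 + 1960 + 588 + 56 + 1.

Final answer: 5055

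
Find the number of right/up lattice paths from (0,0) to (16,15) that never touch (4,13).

Total paths to (16,15): C(31,15) = 300540195.
Paths through (4,13): C(17,13) x C(14,2) = 216580.
Avoiding (4,13): 300540195 - 216580.

Final answer: 300323615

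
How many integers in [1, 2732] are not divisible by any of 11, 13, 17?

|div by 11|=248, |div by 13|=210, |div by 17|=160.
|div by 11&13|=19, |div by 11&17|=14, |div by 13&17|=12, |div by all|=1.
By inclusion-exclusion, divisible by at least one: 248+210+160-19-14-12+1 = 574.
Not divisible by any: 2732 - 574.

Final answer: 2158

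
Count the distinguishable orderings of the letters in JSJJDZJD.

Letters (D:2, J:4, S:1, Z:1). Total letters: 8.
Permutations = 8!/(4! x 2!).

Final answer: 840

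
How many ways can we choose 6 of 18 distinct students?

C(18,6) = 18!/(6! x 12!).

Final answer: \binom{18}{6} = 18564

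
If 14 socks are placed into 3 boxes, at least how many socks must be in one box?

By the pigeonhole principle: ceiling(14/3).

Final answer: 5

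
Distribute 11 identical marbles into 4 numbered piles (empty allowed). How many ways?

Stars and bars: C(n+k-1, k-1) = C(14,3).

Final answer: C(14,3) = 364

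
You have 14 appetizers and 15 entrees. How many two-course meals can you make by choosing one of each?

By the multiplication principle: 14 x 15.

Final answer: 210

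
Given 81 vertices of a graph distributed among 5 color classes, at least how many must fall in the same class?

By pigeonhole with 81 objects and 5 categories: ceiling(81/5).

Final answer: 17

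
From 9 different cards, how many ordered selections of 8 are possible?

P(9,8) = 9!/(9-8)! = 9!/1!.

Final answer: P(9,8) = 362880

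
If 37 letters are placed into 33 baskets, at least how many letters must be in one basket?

By the pigeonhole principle: ceiling(37/33).

Final answer: 2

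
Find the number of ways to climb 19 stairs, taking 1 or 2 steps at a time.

Let f(n) count the ways. The last step is size 1 or 2, so f(n) = f(n-1) + f(n-2) with f(1)=1, f(2)=2.
Building up term by term: f(1)=1, f(2)=2, f(3)=3, f(4)=5, f(5)=8, f(6)=13, f(7)=21, f(8)=34, f(9)=55, f(10)=89, f(11)=144, f(12)=233, f(13)=377, f(14)=610, f(15)=987, f(16)=1597, f(17)=2584, f(18)=4181, f(19)=6765.

Final answer: 6765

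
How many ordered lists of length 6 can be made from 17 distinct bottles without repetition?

P(17,6) = 17!/(17-6)! = 17!/11!.

Final answer: P(17,6) = 8910720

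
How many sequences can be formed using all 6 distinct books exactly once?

The number of ways to arrange 6 distinct objects is 6!.

Final answer: 6! = 720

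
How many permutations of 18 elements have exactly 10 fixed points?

Choose which 10 elements are fixed: C(18,10) = 43758.
Derange the remaining 8 using D(j) = (j-1)(D(j-1) + D(j-2)), D(0)=1, D(1)=0: D(2)=1, D(3)=2, D(4)=9, D(5)=44, D(6)=265, D(7)=1854, D(8)=14833.
Total: 43758 x 14833.

Final answer: C(18,10) D(8) = 649062414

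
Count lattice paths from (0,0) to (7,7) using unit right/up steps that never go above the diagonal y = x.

Total monotonic paths to (7,7): C(14,7) = 3432.
Reflecting each bad path at its first crossing gives a bijection with paths to (6,8): C(14,8) = 3003.
Valid Dyck paths: 3432 - 3003.
(Check: C(14,7) - C(14,8) = C(14,7)/8, the Catalan number C_{7}.)

Final answer: C_{7} = 429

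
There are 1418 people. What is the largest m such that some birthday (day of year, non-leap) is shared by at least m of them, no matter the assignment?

There are 365 possible values for birthday (day of year, non-leap). With 1418 people and 365 categories, by pigeonhole: ceiling(1418/365).

Final answer: 4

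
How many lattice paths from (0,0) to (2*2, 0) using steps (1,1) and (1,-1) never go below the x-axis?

Total monotonic paths to (2,2): C(4,2) = 6.
A path is bad iff it touches y = x + 1; reflecting its initial segment maps bad paths bijectively onto all paths to (1,3), of which there are C(4,3) = 4.
Valid Dyck paths: 6 - 4.
(Check: C(4,2) - C(4,3) = C(4,2)/3, the Catalan number C_{2}.)

Final answer: C_{2} = 2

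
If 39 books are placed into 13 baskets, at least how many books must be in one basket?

By the pigeonhole principle: ceiling(39/13).

Final answer: 3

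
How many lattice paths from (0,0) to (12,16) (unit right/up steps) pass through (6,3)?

Paths (0,0)->(6,3): C(9,3) = 84.
Paths (6,3)->(12,16): C(19,13) = 27132.
By multiplication principle: 84 x 27132.

Final answer: 2279088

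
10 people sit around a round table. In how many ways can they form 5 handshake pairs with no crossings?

This is a standard Catalan-number count: the answer is C_n. Here n = 10/2 = 5.
C_n = C(2n,n)/(n+1), so C_{5} = C(10,5)/6 = 252/6.

Final answer: C_{5} = 42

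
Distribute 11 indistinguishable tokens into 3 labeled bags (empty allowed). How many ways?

Stars and bars: C(n+k-1, k-1) = C(13,2).

Final answer: C(13,2) = 78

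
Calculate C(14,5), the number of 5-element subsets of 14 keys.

C(14,5) = 14!/(5! x 9!).

Final answer: \binom{14}{5} = 2002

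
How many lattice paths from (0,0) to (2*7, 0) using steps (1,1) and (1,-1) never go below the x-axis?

Total monotonic paths to (7,7): C(14,7) = 3432.
Paths that cross above y=x (reflection bijection): C(14,8) = 3003.
Valid Dyck paths: 3432 - 3003.
(Equivalently, C_{7} = C(14,7)/8 = 3432/8.)

Final answer: C_{7} = 429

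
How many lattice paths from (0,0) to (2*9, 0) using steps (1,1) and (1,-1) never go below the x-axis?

Total monotonic paths to (9,9): C(18,9) = 48620.
A path is bad iff it touches y = x + 1; reflecting its initial segment maps bad paths bijectively onto all paths to (8,10), of which there are C(18,10) = 43758.
Valid Dyck paths: 48620 - 43758.
(These counts are the Catalan numbers.)

Final answer: C_{9} = 4862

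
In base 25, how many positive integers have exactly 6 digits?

These are the integers in [25^5, 25^6), so the count is 25^6 - 25^5 = 24 x 25^5.

Final answer: 234375000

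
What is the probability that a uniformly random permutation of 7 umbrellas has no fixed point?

Derangements satisfy D(n) = (n-1)(D(n-1) + D(n-2)), starting from D(0)=1, D(1)=0.
Building up: D(2)=1, D(3)=2, D(4)=9, D(5)=44, D(6)=265, D(7)=1854.
Total arrangements: 7! = 5040.
Probability = D(7)/7! = 103/280.

Final answer: D(7)/7! = 1854/5040 = 0.367857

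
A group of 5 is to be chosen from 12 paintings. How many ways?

C(12,5) = 12!/(5! x (12-5)!).

Final answer: C(12,5) = 792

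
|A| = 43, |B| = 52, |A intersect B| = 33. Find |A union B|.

|A union B| = |A| + |B| - |A intersect B| = 43 + 52 - 33.

Final answer: 62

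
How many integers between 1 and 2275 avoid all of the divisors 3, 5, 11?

|div by 3|=758, |div by 5|=455, |div by 11|=206.
|div by 3&5|=151, |div by 3&11|=68, |div by 5&11|=41, |div by all|=13.
By inclusion-exclusion, divisible by at least one: 758+455+206-151-68-41+13 = 1172.
Not divisible by any: 2275 - 1172.

Final answer: 1103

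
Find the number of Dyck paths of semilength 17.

Total monotonic paths to (17,17): C(34,17) = 2333606220.
Reflecting each bad path at its first crossing gives a bijection with paths to (16,18): C(34,18) = 2203961430.
Valid Dyck paths: 2333606220 - 2203961430.
(Equivalently, C_{17} = C(34,17)/18 = 2333606220/18.)

Final answer: C_{17} = 129644790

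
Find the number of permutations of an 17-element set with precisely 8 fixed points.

Choose which 8 elements are fixed: C(17,8) = 24310.
Derange the remaining 9 using D(j) = (j-1)(D(j-1) + D(j-2)), D(0)=1, D(1)=0: D(2)=1, D(3)=2, D(4)=9, D(5)=44, D(6)=265, D(7)=1854, D(8)=14833, D(9)=133496.
Total: 24310 x 133496.

Final answer: C(17,8) D(9) = 3245287760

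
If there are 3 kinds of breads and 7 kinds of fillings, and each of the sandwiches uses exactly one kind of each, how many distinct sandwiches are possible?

By the multiplication principle: 3 x 7.

Final answer: 21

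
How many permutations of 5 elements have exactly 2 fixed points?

Choose which 2 elements are fixed: C(5,2) = 10.
Derange the remaining 3 using D(j) = (j-1)(D(j-1) + D(j-2)), D(0)=1, D(1)=0: D(2)=1, D(3)=2.
Total: 10 x 2.

Final answer: C(5,2) D(3) = 20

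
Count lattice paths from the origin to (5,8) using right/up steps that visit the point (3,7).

Paths (0,0)->(3,7): C(10,7) = 120.
Paths (3,7)->(5,8): C(3,1) = 3.
By multiplication principle: 120 x 3.

Final answer: 360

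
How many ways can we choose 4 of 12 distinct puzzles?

C(12,4) = 12!/(4! x 8!).

Final answer: \binom{12}{4} = 495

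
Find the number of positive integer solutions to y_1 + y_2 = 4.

Substitute y'_i = y_i - 1 (so y'_i >= 0). Then sum y'_i = 4 - 2 = 2.
Stars and bars: C(2+2-1, 2-1) = C(3,1).

Final answer: C(3,1) = 3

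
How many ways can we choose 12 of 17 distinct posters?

C(17,12) = 17!/(12! x 5!).

Final answer: \binom{17}{12} = 6188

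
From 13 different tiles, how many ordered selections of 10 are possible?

P(13,10) = 13!/(13-10)! = 13!/3!.

Final answer: P(13,10) = 1037836800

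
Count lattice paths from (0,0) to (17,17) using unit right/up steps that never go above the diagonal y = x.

Total monotonic paths to (17,17): C(34,17) = 2333606220.
Reflecting each bad path at its first crossing gives a bijection with paths to (16,18): C(34,18) = 2203961430.
Valid Dyck paths: 2333606220 - 2203961430.
(Equivalently, C_{17} = C(34,17)/18 = 2333606220/18.)

Final answer: C_{17} = 129644790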